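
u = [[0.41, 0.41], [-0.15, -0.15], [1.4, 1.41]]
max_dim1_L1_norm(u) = 2.81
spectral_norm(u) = 2.08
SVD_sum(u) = [[0.41, 0.41], [-0.15, -0.15], [1.4, 1.41]] + [[0.00, -0.00], [-0.0, 0.00], [-0.00, 0.00]]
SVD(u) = [[-0.28, 0.9], [0.1, -0.33], [-0.95, -0.30]] @ diag([2.0806959406497185, 0.0020982287249647043]) @ [[-0.70, -0.71], [0.71, -0.7]]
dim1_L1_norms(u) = [0.82, 0.3, 2.81]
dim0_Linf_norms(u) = [1.4, 1.41]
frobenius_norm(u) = 2.08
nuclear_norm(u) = 2.08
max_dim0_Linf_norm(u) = 1.41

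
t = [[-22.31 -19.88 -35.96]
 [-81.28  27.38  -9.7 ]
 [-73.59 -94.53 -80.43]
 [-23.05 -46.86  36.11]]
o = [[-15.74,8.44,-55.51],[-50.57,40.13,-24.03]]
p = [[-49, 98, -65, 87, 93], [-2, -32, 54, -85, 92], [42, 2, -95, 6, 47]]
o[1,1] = 40.13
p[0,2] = -65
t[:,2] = [-35.96, -9.7, -80.43, 36.11]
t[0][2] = -35.96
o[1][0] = -50.57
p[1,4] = 92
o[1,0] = -50.57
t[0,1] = -19.88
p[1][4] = 92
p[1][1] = -32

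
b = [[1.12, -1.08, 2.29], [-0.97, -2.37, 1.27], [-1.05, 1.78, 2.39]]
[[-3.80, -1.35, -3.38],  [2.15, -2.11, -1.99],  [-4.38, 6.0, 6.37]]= b @ [[-1.36,  -1.07,  -2.01],[-1.18,  1.73,  1.87],[-1.55,  0.75,  0.39]]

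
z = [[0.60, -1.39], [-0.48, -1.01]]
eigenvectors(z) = [[0.97, 0.58], [-0.24, 0.81]]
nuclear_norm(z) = 2.47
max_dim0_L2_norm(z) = 1.72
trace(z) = -0.41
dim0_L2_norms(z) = [0.77, 1.72]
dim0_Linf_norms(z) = [0.6, 1.39]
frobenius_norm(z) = 1.88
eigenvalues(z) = [0.94, -1.35]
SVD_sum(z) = [[0.21, -1.45], [0.13, -0.92]] + [[0.39,0.06], [-0.61,-0.09]]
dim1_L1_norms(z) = [1.99, 1.49]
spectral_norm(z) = 1.73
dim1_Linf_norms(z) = [1.39, 1.01]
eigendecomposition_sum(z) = [[0.8, -0.57], [-0.2, 0.14]] + [[-0.20, -0.82], [-0.28, -1.15]]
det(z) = -1.27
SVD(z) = [[0.84, 0.54], [0.54, -0.84]] @ diag([1.7328440544351558, 0.7347458628728232]) @ [[0.14, -0.99],  [0.99, 0.14]]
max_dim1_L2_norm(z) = 1.51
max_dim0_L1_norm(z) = 2.4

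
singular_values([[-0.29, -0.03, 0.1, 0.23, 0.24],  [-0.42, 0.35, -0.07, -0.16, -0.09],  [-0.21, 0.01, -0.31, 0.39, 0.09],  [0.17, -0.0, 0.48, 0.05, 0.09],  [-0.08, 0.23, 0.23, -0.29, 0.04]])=[0.76, 0.67, 0.52, 0.15, 0.08]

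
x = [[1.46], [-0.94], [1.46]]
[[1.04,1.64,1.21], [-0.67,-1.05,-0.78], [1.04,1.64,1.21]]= x@ [[0.71, 1.12, 0.83]]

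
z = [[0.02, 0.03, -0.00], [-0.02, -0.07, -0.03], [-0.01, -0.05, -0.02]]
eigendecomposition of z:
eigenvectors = [[0.22, -0.93, 0.82], [-0.79, 0.31, -0.39], [-0.57, -0.21, 0.43]]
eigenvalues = [-0.09, 0.01, 0.01]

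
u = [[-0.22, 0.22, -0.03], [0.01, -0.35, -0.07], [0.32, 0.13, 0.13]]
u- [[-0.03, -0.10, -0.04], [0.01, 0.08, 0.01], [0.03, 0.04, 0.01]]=[[-0.19, 0.32, 0.01], [0.0, -0.43, -0.08], [0.29, 0.09, 0.12]]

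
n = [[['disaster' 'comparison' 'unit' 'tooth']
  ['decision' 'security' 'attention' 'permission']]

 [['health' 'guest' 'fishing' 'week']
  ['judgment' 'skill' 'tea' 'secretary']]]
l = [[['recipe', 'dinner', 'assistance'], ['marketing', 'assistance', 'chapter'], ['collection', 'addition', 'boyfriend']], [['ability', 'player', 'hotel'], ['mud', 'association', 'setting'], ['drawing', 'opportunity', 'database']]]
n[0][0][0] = 'disaster'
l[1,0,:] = ['ability', 'player', 'hotel']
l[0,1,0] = 'marketing'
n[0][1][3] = 'permission'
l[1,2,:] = ['drawing', 'opportunity', 'database']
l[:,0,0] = ['recipe', 'ability']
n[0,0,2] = 'unit'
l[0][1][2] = 'chapter'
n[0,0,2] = 'unit'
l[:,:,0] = [['recipe', 'marketing', 'collection'], ['ability', 'mud', 'drawing']]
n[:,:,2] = [['unit', 'attention'], ['fishing', 'tea']]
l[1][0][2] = 'hotel'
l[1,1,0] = 'mud'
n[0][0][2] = 'unit'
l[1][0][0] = 'ability'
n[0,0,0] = 'disaster'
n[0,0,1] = 'comparison'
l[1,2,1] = 'opportunity'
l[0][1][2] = 'chapter'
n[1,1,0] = 'judgment'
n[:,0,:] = [['disaster', 'comparison', 'unit', 'tooth'], ['health', 'guest', 'fishing', 'week']]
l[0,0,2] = 'assistance'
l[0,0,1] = 'dinner'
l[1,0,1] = 'player'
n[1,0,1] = 'guest'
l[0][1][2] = 'chapter'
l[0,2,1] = 'addition'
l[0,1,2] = 'chapter'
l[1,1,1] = 'association'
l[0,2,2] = 'boyfriend'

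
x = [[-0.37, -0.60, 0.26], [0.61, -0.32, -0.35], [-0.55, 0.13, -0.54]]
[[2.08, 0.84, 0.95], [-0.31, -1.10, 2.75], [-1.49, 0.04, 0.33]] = x@[[-0.25, -1.23, 1.18], [-2.23, -0.14, -3.45], [2.48, 1.14, -2.64]]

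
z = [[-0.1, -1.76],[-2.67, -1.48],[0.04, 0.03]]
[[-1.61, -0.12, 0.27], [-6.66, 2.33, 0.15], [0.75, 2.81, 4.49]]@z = [[0.49, 3.02], [-5.55, 8.28], [-7.4, -5.34]]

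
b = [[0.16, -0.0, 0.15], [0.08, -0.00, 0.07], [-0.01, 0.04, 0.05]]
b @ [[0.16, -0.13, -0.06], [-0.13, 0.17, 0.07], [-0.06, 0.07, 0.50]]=[[0.02, -0.01, 0.07], [0.01, -0.01, 0.03], [-0.01, 0.01, 0.03]]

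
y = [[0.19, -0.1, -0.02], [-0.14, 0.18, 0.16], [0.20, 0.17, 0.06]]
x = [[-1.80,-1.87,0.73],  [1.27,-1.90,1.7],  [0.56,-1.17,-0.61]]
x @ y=[[0.07, -0.03, -0.22], [0.85, -0.18, -0.23], [0.15, -0.37, -0.24]]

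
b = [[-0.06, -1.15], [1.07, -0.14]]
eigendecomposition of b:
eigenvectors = [[(0.72+0j), 0.72-0.00j], [0.03-0.69j, (0.03+0.69j)]]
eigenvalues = [(-0.1+1.11j), (-0.1-1.11j)]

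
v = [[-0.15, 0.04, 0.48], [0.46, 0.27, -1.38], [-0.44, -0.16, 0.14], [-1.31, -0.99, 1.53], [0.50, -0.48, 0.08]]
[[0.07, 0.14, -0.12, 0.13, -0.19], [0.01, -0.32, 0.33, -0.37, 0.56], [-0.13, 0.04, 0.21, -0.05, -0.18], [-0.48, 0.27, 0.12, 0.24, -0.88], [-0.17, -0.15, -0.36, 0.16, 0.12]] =v @ [[0.14,  -0.11,  -0.63,  0.24,  0.31],[0.52,  0.24,  0.03,  -0.03,  0.02],[0.14,  0.24,  -0.44,  0.34,  -0.30]]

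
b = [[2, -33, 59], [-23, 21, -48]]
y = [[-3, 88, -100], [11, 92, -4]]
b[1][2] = -48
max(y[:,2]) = -4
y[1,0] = 11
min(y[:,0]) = -3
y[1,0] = 11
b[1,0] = -23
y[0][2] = -100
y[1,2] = -4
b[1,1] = 21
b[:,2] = [59, -48]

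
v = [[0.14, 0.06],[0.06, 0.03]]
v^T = [[0.14, 0.06], [0.06, 0.03]]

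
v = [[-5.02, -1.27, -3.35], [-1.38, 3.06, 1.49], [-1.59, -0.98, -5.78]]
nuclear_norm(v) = 14.46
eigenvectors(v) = [[0.78, 0.77, 0.12], [0.01, 0.31, -0.99], [0.63, -0.56, 0.09]]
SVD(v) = [[-0.70, -0.5, -0.51], [0.15, -0.80, 0.58], [-0.70, 0.33, 0.63]] @ diag([8.20110107015106, 4.019271364418455, 2.2379005644427097]) @ [[0.54, 0.25, 0.81],[0.77, -0.53, -0.35],[0.34, 0.81, -0.48]]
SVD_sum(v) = [[-3.07,  -1.41,  -4.61], [0.65,  0.30,  0.98], [-3.09,  -1.42,  -4.64]] + [[-1.56,1.07,0.71], [-2.48,1.70,1.13], [1.02,-0.7,-0.47]] + [[-0.39,-0.93,0.54], [0.44,1.06,-0.62], [0.48,1.15,-0.67]]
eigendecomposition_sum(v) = [[-3.49,-0.88,-5.24],[-0.06,-0.01,-0.08],[-2.83,-0.72,-4.25]] + [[-1.61, -0.02, 1.99], [-0.65, -0.01, 0.8], [1.18, 0.01, -1.46]] + [[0.08,-0.37,-0.09], [-0.68,3.08,0.77], [0.06,-0.27,-0.07]]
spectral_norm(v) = 8.20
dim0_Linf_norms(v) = [5.02, 3.06, 5.78]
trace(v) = -7.74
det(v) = 73.77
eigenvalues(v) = [-7.76, -3.07, 3.09]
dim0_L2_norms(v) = [5.44, 3.45, 6.84]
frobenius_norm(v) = 9.40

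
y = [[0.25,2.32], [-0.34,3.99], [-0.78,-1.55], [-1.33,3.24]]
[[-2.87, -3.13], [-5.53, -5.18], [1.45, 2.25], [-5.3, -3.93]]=y @ [[0.77, -0.26], [-1.32, -1.32]]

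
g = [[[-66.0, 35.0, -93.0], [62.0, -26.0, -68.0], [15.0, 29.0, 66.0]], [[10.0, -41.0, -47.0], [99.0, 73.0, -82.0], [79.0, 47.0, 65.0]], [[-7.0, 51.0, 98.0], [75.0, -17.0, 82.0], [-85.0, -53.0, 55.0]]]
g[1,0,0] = 10.0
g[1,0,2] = -47.0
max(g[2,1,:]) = 82.0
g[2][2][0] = -85.0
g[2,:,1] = [51.0, -17.0, -53.0]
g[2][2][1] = -53.0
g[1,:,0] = [10.0, 99.0, 79.0]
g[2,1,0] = 75.0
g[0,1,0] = 62.0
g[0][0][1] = 35.0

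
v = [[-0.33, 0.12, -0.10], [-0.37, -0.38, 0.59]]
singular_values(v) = [0.79, 0.36]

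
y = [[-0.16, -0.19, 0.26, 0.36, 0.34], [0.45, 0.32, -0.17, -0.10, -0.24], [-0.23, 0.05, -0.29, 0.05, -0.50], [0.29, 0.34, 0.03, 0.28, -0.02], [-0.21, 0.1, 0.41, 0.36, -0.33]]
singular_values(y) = [0.91, 0.75, 0.66, 0.27, 0.07]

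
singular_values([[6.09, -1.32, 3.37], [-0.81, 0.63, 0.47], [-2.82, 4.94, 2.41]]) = [7.86, 5.27, 0.32]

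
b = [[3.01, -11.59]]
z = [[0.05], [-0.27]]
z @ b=[[0.15,-0.58], [-0.81,3.13]]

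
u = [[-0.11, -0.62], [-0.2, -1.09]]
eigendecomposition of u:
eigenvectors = [[0.98,0.49], [-0.18,0.87]]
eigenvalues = [0.0, -1.2]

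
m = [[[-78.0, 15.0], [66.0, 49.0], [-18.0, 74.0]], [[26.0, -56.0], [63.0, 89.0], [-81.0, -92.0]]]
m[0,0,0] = -78.0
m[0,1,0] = 66.0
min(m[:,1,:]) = 49.0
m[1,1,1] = 89.0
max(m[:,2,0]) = -18.0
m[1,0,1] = -56.0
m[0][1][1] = 49.0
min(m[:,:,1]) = -92.0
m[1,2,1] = -92.0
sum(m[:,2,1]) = -18.0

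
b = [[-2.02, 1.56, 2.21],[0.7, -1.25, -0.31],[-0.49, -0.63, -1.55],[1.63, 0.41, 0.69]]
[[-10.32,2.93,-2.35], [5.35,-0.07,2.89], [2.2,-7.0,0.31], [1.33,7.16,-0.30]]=b @ [[1.91,2.79,0.11], [-3.01,0.8,-2.44], [-0.8,3.31,0.76]]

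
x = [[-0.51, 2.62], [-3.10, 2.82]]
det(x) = 6.68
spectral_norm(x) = 4.77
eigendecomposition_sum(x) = [[-0.26+1.57j,1.31-0.65j], [-1.55+0.77j,(1.41+0.74j)]] + [[-0.26-1.57j, 1.31+0.65j],[(-1.55-0.77j), 1.41-0.74j]]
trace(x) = 2.31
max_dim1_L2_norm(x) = 4.19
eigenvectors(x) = [[(-0.4+0.55j), -0.40-0.55j], [-0.74+0.00j, (-0.74-0j)]]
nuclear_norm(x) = 6.17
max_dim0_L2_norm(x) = 3.85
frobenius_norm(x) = 4.97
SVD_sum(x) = [[-1.47, 1.87], [-2.55, 3.25]] + [[0.96, 0.75], [-0.55, -0.43]]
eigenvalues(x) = [(1.15+2.31j), (1.15-2.31j)]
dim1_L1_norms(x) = [3.13, 5.92]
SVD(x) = [[-0.5, -0.87],  [-0.87, 0.50]] @ diag([4.766624846389044, 1.4022081064473355]) @ [[0.62, -0.79], [-0.79, -0.62]]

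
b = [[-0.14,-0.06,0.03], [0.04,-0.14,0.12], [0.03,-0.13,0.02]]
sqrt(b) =[[-0.01+0.34j, -0.16+0.13j, 0.06-0.16j], [0.11-0.06j, -0.06-0.02j, (0.35+0.03j)], [(0.07-0.11j), (-0.38-0.04j), (0.41+0.05j)]]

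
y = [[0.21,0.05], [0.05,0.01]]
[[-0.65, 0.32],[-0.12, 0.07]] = y @[[1.18,0.38], [-17.94,4.88]]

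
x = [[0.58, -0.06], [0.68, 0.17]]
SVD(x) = [[-0.64,-0.77], [-0.77,0.64]] @ diag([0.8984581347410816, 0.1551546973751564]) @ [[-0.99,-0.1], [-0.10,0.99]]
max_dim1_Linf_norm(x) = 0.68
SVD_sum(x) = [[0.57, 0.06], [0.69, 0.07]] + [[0.01, -0.12], [-0.01, 0.10]]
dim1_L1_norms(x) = [0.64, 0.85]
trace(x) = 0.75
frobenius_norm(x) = 0.91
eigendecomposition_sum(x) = [[1.41, -0.35], [3.98, -1.0]] + [[-0.83, 0.29], [-3.30, 1.17]]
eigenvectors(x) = [[0.33, 0.24], [0.94, 0.97]]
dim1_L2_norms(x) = [0.58, 0.7]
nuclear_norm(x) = 1.05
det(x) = 0.14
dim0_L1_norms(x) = [1.26, 0.23]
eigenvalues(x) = [0.41, 0.34]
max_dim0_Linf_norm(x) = 0.68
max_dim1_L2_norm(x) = 0.7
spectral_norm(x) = 0.90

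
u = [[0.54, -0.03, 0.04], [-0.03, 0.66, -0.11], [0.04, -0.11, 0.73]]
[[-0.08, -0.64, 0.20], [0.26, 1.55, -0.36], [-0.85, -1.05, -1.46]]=u @[[-0.06, -0.99, 0.49], [0.20, 2.13, -0.89], [-1.13, -1.06, -2.16]]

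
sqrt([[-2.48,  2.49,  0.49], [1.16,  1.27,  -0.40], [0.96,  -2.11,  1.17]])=[[0.21+1.49j, 0.63-0.91j, 0.10-0.24j], [(0.29-0.42j), 1.21+0.26j, (-0.13+0.07j)], [(0.18-0.51j), -0.71+0.31j, (1.1+0.08j)]]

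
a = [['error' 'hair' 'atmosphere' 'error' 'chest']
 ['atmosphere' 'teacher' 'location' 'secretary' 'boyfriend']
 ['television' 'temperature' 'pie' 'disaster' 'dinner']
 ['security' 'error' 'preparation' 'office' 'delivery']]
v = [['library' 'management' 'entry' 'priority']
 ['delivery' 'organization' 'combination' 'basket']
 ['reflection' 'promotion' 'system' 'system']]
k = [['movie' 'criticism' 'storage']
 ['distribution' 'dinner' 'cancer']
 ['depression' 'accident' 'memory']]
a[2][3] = 'disaster'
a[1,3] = 'secretary'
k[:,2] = ['storage', 'cancer', 'memory']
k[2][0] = 'depression'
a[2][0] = 'television'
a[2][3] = 'disaster'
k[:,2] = ['storage', 'cancer', 'memory']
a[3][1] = 'error'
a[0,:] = ['error', 'hair', 'atmosphere', 'error', 'chest']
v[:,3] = ['priority', 'basket', 'system']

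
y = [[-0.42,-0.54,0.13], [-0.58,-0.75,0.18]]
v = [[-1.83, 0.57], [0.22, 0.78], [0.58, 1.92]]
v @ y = [[0.44, 0.56, -0.14], [-0.54, -0.7, 0.17], [-1.36, -1.75, 0.42]]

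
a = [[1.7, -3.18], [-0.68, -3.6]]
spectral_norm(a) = 4.85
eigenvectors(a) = [[0.99, 0.49], [-0.12, 0.87]]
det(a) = -8.28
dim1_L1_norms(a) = [4.88, 4.28]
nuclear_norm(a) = 6.56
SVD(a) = [[0.7,0.71], [0.71,-0.7]] @ diag([4.8483545887018, 1.7082908950802838]) @ [[0.15, -0.99], [0.99, 0.15]]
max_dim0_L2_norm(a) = 4.8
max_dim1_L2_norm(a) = 3.66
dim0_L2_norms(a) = [1.83, 4.8]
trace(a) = -1.90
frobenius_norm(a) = 5.14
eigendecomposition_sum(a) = [[1.95, -1.09], [-0.23, 0.13]] + [[-0.25,-2.09], [-0.45,-3.73]]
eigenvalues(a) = [2.08, -3.98]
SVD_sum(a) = [[0.49, -3.36], [0.5, -3.43]] + [[1.21, 0.18],[-1.18, -0.17]]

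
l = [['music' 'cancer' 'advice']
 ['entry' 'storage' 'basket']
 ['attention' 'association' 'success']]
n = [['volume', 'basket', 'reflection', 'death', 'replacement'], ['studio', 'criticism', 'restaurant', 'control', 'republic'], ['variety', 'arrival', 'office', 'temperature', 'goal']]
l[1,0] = 'entry'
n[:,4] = ['replacement', 'republic', 'goal']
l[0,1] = 'cancer'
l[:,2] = ['advice', 'basket', 'success']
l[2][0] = 'attention'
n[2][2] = 'office'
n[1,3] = 'control'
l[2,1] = 'association'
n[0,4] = 'replacement'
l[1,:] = ['entry', 'storage', 'basket']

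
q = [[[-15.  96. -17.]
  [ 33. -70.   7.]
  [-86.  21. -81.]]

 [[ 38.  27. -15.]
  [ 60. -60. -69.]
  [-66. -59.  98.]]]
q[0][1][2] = 7.0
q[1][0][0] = 38.0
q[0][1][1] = -70.0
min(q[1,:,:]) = -69.0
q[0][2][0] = -86.0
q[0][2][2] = -81.0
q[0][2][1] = 21.0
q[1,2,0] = -66.0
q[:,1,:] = [[33.0, -70.0, 7.0], [60.0, -60.0, -69.0]]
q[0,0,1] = 96.0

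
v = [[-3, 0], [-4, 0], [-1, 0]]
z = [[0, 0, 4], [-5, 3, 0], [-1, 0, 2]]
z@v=[[-4, 0], [3, 0], [1, 0]]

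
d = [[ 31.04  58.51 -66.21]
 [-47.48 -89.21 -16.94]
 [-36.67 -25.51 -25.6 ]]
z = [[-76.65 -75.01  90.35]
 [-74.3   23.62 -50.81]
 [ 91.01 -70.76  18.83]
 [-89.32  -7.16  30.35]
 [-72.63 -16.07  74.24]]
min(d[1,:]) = -89.21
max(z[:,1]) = 23.62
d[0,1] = 58.51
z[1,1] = 23.62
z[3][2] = 30.35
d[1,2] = -16.94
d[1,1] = -89.21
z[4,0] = -72.63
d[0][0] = 31.04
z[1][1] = 23.62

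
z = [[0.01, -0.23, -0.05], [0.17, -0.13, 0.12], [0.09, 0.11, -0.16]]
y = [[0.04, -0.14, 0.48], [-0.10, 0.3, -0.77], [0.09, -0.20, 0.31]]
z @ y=[[0.02, -0.06, 0.17], [0.03, -0.09, 0.22], [-0.02, 0.05, -0.09]]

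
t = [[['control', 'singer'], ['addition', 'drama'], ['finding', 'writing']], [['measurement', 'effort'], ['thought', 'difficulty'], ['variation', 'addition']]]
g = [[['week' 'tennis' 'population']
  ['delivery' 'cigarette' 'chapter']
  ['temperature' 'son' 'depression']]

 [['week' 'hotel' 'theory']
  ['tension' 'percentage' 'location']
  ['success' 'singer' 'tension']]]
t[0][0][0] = 'control'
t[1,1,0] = 'thought'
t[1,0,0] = 'measurement'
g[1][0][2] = 'theory'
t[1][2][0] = 'variation'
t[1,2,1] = 'addition'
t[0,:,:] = [['control', 'singer'], ['addition', 'drama'], ['finding', 'writing']]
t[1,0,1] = 'effort'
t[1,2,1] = 'addition'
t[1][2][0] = 'variation'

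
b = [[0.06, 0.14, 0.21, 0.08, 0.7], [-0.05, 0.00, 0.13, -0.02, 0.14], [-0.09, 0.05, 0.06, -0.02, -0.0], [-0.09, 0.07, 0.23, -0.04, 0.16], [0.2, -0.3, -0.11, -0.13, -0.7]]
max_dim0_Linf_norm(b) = 0.7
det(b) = 0.00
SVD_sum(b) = [[-0.09, 0.21, 0.19, 0.09, 0.66], [-0.02, 0.05, 0.04, 0.02, 0.15], [-0.00, 0.01, 0.01, 0.00, 0.03], [-0.03, 0.07, 0.06, 0.03, 0.21], [0.09, -0.23, -0.20, -0.09, -0.72]] + [[0.04, -0.01, -0.06, 0.02, 0.02], [-0.05, 0.01, 0.07, -0.03, -0.02], [-0.06, 0.01, 0.08, -0.03, -0.03], [-0.11, 0.02, 0.14, -0.06, -0.05], [-0.01, 0.00, 0.01, -0.00, -0.00]] + [[0.10,  -0.07,  0.08,  -0.03,  0.02], [0.04,  -0.03,  0.03,  -0.01,  0.01], [-0.03,  0.02,  -0.03,  0.01,  -0.01], [0.04,  -0.02,  0.03,  -0.01,  0.01], [0.11,  -0.08,  0.08,  -0.03,  0.02]] + [[0.00, 0.01, 0.00, 0.0, -0.0], [-0.02, -0.03, -0.01, -0.00, 0.01], [0.00, 0.01, 0.0, 0.00, -0.0], [0.01, 0.01, 0.0, 0.0, -0.00], [0.00, 0.0, 0.0, 0.0, -0.00]] + [[0.00, 0.0, -0.0, -0.00, 0.00], [0.0, 0.0, -0.00, -0.0, 0.0], [0.0, 0.00, -0.0, -0.0, 0.00], [-0.0, -0.00, 0.0, 0.00, -0.0], [0.00, 0.0, -0.0, -0.00, 0.0]]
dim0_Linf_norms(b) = [0.2, 0.3, 0.23, 0.13, 0.7]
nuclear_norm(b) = 1.65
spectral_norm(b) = 1.11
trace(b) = -0.62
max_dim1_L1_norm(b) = 1.44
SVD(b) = [[0.66, -0.31, -0.63, 0.16, 0.23], [0.15, 0.37, -0.22, -0.89, 0.09], [0.03, 0.41, 0.21, 0.21, 0.86], [0.21, 0.77, -0.22, 0.37, -0.42], [-0.71, 0.04, -0.68, 0.09, 0.15]] @ diag([1.1130614886665091, 0.2493256394757453, 0.23887741075437136, 0.040663657053324184, 0.003859737535519685]) @ [[-0.12,0.29,0.26,0.12,0.91],[-0.54,0.08,0.73,-0.31,-0.26],[-0.68,0.47,-0.52,0.20,-0.12],[0.48,0.82,0.18,0.02,-0.25],[0.03,0.13,-0.32,-0.92,0.17]]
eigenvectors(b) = [[(0.59+0j),0.61+0.00j,(0.45+0j),-0.05-0.03j,-0.05+0.03j], [(0.18+0j),-0.18+0.00j,(0.72+0j),(-0.05-0.15j),(-0.05+0.15j)], [(0.06+0j),(-0.45+0j),(0.08+0j),-0.37-0.11j,(-0.37+0.11j)], [(0.21+0j),(-0.53+0j),0.42+0.00j,(-0.88+0j),-0.88-0.00j], [(-0.76+0j),0.33+0.00j,-0.31+0.00j,(0.23+0.06j),0.23-0.06j]]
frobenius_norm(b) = 1.17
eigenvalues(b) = [(-0.74+0j), (0.18+0j), (-0.09+0j), (0.02+0.03j), (0.02-0.03j)]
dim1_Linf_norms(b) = [0.7, 0.14, 0.09, 0.23, 0.7]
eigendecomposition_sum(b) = [[(-0.11+0j),0.25+0.00j,0.03-0.00j,0.13-0.00j,(0.59-0j)],[(-0.03+0j),0.07+0.00j,0.01-0.00j,0.04-0.00j,(0.18-0j)],[-0.01+0.00j,(0.03+0j),0.00-0.00j,0.01-0.00j,(0.06-0j)],[(-0.04+0j),0.09+0.00j,0.01-0.00j,(0.05-0j),0.21-0.00j],[(0.14-0j),(-0.31-0j),-0.04+0.00j,(-0.17+0j),(-0.75+0j)]] + [[(0.16+0j), (-0.05+0j), 0.09-0.00j, (-0.01+0j), (0.11-0j)], [-0.04-0.00j, (0.01+0j), -0.03+0.00j, -0j, (-0.03+0j)], [-0.11-0.00j, (0.04+0j), (-0.06+0j), (0.01-0j), (-0.08+0j)], [-0.14-0.00j, (0.04+0j), -0.08+0.00j, (0.01-0j), (-0.1+0j)], [0.08+0.00j, -0.03+0.00j, 0.05-0.00j, (-0.01+0j), (0.06-0j)]] + [[(0.01-0j), -0.06+0.00j, (0.07-0j), -0.03+0.00j, (-0-0j)], [0.02-0.00j, -0.09+0.00j, (0.12-0j), (-0.05+0j), (-0.01-0j)], [-0j, (-0.01+0j), 0.01-0.00j, -0.01+0.00j, -0.00-0.00j], [(0.01-0j), (-0.05+0j), 0.07-0.00j, (-0.03+0j), (-0-0j)], [-0.01+0.00j, 0.04-0.00j, (-0.05+0j), 0.02-0.00j, 0.00+0.00j]] + [[0.00+0.00j, 0.00-0.00j, 0.01+0.00j, (-0+0j), 0.00+0.00j], [0.00+0.01j, 0.00-0.00j, (0.01+0.02j), (-0.01-0j), 0.00+0.00j], [(0.02+0j), -0.00-0.00j, (0.05-0.01j), -0.02+0.01j, 0.01+0.00j], [(0.04-0.01j), (-0-0.01j), (0.11-0.05j), (-0.04+0.03j), 0.03-0.00j], [-0.01-0.00j, 0j, -0.03+0.00j, (0.01-0.01j), (-0.01-0j)]] + [[-0j, 0.00+0.00j, 0.01-0.00j, -0.00-0.00j, 0.00-0.00j], [0.00-0.01j, 0j, 0.01-0.02j, -0.01+0.00j, 0.00-0.00j], [0.02-0.00j, -0.00+0.00j, (0.05+0.01j), (-0.02-0.01j), 0.01-0.00j], [0.04+0.01j, -0.00+0.01j, (0.11+0.05j), -0.04-0.03j, 0.03+0.00j], [(-0.01+0j), -0j, (-0.03-0j), 0.01+0.01j, -0.01+0.00j]]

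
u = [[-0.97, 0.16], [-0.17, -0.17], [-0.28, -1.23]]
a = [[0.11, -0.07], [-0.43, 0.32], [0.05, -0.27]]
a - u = [[1.08, -0.23], [-0.26, 0.49], [0.33, 0.96]]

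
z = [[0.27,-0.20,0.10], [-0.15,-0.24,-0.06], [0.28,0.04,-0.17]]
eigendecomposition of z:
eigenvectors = [[0.87+0.00j, -0.25+0.11j, (-0.25-0.11j)], [(-0.25+0j), -0.19+0.36j, (-0.19-0.36j)], [0.43+0.00j, 0.87+0.00j, (0.87-0j)]]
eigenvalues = [(0.38+0j), (-0.26+0.05j), (-0.26-0.05j)]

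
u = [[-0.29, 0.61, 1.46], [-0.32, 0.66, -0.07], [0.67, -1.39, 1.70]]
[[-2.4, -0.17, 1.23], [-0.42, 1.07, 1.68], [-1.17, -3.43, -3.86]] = u @ [[-0.26, 0.71, -1.52], [-0.9, 1.88, 1.79], [-1.32, -0.76, -0.21]]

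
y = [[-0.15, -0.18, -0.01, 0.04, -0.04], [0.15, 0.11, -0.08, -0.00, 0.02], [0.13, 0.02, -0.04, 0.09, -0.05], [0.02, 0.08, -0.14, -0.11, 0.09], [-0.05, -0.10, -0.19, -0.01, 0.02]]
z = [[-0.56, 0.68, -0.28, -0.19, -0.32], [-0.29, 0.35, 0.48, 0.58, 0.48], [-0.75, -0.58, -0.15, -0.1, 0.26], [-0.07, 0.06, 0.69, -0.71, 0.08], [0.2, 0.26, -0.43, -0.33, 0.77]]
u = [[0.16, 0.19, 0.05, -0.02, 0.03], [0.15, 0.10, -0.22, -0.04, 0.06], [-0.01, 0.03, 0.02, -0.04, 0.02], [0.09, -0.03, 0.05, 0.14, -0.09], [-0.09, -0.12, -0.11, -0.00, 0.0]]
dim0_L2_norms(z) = [1.0, 1.0, 1.0, 1.0, 1.0]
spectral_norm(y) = 0.35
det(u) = 0.00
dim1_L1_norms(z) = [2.03, 2.18, 1.84, 1.61, 1.99]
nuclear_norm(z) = 4.99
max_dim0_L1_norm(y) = 0.5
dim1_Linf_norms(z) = [0.68, 0.58, 0.75, 0.71, 0.77]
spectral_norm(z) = 1.01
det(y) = 0.00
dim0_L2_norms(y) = [0.25, 0.25, 0.25, 0.15, 0.11]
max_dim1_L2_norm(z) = 1.0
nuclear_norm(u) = 0.81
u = z @ y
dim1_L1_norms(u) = [0.45, 0.57, 0.12, 0.4, 0.32]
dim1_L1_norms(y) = [0.42, 0.36, 0.33, 0.44, 0.37]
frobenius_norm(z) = 2.23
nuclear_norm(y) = 0.80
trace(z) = -0.30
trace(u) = 0.42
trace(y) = -0.17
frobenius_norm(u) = 0.48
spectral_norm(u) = 0.35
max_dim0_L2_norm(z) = 1.0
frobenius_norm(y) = 0.47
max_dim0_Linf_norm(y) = 0.19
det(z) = 0.99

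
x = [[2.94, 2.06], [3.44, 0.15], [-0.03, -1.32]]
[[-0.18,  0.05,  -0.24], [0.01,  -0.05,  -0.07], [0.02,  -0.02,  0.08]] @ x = [[-0.35, -0.05], [-0.14, 0.11], [-0.01, -0.07]]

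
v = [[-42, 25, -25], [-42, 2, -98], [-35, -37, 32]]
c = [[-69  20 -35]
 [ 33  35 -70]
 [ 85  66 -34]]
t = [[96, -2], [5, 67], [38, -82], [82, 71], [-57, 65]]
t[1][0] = 5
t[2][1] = -82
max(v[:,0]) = -35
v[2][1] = -37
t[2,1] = -82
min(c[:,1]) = 20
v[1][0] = -42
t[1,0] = 5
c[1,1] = 35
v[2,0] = -35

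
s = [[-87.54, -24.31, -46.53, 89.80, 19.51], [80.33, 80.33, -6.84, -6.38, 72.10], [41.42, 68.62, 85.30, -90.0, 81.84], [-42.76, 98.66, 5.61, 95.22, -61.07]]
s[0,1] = -24.31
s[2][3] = -90.0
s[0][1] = -24.31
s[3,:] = [-42.76, 98.66, 5.61, 95.22, -61.07]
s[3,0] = -42.76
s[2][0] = 41.42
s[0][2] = -46.53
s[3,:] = [-42.76, 98.66, 5.61, 95.22, -61.07]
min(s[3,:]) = -61.07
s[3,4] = -61.07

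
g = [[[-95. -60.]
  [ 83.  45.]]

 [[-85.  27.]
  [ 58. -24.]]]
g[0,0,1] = -60.0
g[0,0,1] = -60.0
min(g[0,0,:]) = -95.0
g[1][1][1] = -24.0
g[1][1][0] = 58.0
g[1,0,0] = -85.0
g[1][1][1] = -24.0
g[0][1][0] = 83.0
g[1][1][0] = 58.0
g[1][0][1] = 27.0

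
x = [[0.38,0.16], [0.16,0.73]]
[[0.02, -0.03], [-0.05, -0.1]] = x @ [[0.1, -0.03], [-0.09, -0.13]]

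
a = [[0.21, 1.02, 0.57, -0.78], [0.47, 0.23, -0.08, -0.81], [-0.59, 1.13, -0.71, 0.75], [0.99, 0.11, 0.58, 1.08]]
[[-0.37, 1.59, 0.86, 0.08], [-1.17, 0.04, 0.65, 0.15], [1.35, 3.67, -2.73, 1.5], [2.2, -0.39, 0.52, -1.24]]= a @ [[0.1,-0.61,0.61,-0.50],[0.53,2.30,-0.68,0.58],[0.55,-0.66,1.43,-1.00],[1.6,0.32,-0.78,-0.21]]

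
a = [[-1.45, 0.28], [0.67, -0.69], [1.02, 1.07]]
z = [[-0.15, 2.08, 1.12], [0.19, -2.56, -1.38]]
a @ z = [[0.27,  -3.73,  -2.01], [-0.23,  3.16,  1.70], [0.05,  -0.62,  -0.33]]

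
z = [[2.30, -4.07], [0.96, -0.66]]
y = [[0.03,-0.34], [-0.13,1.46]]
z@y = [[0.60,-6.72], [0.11,-1.29]]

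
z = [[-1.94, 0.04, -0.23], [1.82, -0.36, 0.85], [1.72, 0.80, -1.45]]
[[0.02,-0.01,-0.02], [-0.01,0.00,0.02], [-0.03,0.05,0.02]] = z @ [[-0.01, 0.01, 0.01], [-0.00, -0.0, 0.0], [0.01, -0.02, -0.00]]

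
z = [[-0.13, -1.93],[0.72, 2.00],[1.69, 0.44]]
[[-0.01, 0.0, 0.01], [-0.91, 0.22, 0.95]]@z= [[0.02,0.02], [1.88,2.61]]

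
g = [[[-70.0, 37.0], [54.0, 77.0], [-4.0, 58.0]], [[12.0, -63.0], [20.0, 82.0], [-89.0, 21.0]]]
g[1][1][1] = 82.0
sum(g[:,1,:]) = 233.0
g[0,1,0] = 54.0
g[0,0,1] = 37.0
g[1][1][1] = 82.0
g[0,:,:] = [[-70.0, 37.0], [54.0, 77.0], [-4.0, 58.0]]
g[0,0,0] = -70.0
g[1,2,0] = -89.0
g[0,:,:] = [[-70.0, 37.0], [54.0, 77.0], [-4.0, 58.0]]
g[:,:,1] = [[37.0, 77.0, 58.0], [-63.0, 82.0, 21.0]]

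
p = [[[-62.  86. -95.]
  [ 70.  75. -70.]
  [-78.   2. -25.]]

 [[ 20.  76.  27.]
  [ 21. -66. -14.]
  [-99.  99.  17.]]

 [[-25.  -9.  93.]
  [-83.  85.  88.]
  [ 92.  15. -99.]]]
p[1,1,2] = -14.0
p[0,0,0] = -62.0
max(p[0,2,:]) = 2.0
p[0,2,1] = 2.0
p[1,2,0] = -99.0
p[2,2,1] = 15.0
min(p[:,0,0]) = -62.0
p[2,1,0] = -83.0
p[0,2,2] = -25.0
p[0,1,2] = -70.0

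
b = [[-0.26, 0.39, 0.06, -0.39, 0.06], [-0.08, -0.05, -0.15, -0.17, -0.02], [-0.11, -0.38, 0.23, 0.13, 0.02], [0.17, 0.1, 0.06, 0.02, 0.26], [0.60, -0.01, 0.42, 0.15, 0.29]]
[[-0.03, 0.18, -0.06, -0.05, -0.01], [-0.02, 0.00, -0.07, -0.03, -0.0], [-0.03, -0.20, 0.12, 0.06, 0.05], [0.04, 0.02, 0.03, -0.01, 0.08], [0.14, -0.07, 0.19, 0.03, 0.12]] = b@[[0.21, 0.02, 0.03, -0.03, 0.02], [0.02, 0.45, -0.1, -0.05, -0.10], [0.03, -0.1, 0.33, 0.10, 0.06], [-0.03, -0.05, 0.1, 0.11, -0.04], [0.02, -0.1, 0.06, -0.04, 0.31]]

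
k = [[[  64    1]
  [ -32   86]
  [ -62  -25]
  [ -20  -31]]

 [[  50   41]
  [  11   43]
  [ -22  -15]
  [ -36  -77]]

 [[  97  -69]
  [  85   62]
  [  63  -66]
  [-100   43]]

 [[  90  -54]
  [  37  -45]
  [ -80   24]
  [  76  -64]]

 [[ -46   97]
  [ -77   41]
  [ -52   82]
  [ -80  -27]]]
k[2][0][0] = 97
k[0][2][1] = -25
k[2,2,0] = 63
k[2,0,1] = -69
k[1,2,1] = -15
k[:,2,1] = [-25, -15, -66, 24, 82]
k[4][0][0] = -46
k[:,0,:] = [[64, 1], [50, 41], [97, -69], [90, -54], [-46, 97]]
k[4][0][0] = -46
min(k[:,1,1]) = -45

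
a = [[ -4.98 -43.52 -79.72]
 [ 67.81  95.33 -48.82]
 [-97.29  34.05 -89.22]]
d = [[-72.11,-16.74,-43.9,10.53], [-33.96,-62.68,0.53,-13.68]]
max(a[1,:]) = 95.33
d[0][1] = -16.74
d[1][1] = -62.68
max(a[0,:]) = -4.98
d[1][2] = 0.53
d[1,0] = -33.96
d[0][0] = -72.11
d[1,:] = [-33.96, -62.68, 0.53, -13.68]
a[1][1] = 95.33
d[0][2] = -43.9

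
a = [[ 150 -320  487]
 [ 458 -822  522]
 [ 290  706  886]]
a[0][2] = 487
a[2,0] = 290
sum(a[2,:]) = 1882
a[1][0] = 458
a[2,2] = 886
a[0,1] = -320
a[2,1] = 706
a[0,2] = 487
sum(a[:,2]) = 1895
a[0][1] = -320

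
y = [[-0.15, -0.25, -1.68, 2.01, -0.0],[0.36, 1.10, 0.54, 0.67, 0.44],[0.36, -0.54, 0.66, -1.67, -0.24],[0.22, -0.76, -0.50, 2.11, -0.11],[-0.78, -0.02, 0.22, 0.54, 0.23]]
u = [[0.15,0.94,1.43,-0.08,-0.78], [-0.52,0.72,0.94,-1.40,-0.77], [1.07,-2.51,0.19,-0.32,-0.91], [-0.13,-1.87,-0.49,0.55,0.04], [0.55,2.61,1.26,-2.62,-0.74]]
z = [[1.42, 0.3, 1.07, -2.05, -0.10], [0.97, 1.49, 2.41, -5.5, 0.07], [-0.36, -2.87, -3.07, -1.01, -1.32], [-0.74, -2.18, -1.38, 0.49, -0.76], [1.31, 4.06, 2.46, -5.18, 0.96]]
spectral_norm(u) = 5.11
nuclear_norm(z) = 17.26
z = u @ y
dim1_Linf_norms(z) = [2.05, 5.5, 3.07, 2.18, 5.18]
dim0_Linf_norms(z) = [1.42, 4.06, 3.07, 5.5, 1.32]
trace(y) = 3.95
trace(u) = 0.87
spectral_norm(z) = 10.11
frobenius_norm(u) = 6.03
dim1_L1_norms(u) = [3.38, 4.35, 5.0, 3.08, 7.78]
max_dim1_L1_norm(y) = 4.09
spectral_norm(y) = 3.81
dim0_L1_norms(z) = [4.8, 10.9, 10.39, 14.23, 3.21]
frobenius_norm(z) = 11.28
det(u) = 1.08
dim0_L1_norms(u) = [2.42, 8.65, 4.31, 4.97, 3.24]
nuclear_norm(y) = 7.52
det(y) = 0.54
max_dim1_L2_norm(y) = 2.64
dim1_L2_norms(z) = [2.73, 6.26, 4.53, 2.83, 7.21]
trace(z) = 1.29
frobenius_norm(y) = 4.39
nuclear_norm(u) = 10.22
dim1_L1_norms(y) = [4.09, 3.11, 3.47, 3.7, 1.79]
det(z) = 0.19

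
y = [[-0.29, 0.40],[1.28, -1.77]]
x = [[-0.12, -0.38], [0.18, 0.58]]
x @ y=[[-0.45, 0.62], [0.69, -0.95]]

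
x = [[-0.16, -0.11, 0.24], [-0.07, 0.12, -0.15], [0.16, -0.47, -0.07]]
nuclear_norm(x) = 0.96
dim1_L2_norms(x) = [0.31, 0.2, 0.5]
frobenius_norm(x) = 0.62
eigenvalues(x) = [0.38, -0.15, -0.34]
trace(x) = -0.11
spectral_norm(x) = 0.52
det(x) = 0.02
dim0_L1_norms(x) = [0.39, 0.7, 0.46]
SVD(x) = [[0.11, -0.91, -0.39], [-0.26, 0.35, -0.90], [0.96, 0.20, -0.2]] @ diag([0.5176515076899946, 0.32853545061381867, 0.11225584294926726]) @ [[0.3, -0.95, -0.00], [0.47, 0.15, -0.87], [0.83, 0.26, 0.49]]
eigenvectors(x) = [[-0.43, 0.92, -0.78], [0.54, 0.35, 0.08], [-0.72, 0.20, 0.61]]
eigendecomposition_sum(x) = [[0.04, -0.16, 0.08], [-0.06, 0.20, -0.10], [0.07, -0.27, 0.13]] + [[-0.07, -0.16, -0.07], [-0.03, -0.06, -0.03], [-0.02, -0.03, -0.02]] + [[-0.13, 0.21, 0.24],[0.01, -0.02, -0.02],[0.10, -0.17, -0.18]]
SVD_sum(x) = [[0.02, -0.05, -0.0], [-0.04, 0.13, 0.0], [0.15, -0.47, -0.00]] + [[-0.14, -0.04, 0.26], [0.05, 0.02, -0.10], [0.03, 0.01, -0.06]] + [[-0.04, -0.01, -0.02], [-0.08, -0.03, -0.05], [-0.02, -0.01, -0.01]]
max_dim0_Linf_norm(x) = 0.47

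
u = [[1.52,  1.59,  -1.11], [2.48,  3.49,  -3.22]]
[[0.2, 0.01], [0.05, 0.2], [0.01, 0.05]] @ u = [[0.33, 0.35, -0.25], [0.57, 0.78, -0.70], [0.14, 0.19, -0.17]]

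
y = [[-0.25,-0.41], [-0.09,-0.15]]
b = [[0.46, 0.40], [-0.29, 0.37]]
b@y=[[-0.15,-0.25], [0.04,0.06]]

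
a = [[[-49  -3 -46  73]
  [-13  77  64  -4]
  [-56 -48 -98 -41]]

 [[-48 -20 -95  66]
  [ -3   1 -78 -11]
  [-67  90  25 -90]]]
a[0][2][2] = -98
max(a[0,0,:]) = 73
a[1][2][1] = 90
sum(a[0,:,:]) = -144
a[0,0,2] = -46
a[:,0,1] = [-3, -20]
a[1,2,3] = -90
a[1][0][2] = -95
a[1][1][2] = -78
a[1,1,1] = 1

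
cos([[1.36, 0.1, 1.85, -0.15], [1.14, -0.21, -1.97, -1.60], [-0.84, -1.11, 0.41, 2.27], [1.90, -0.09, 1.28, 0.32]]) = [[1.32, 0.62, -0.57, -0.95],[-0.29, 0.16, -0.56, 1.59],[-0.37, -0.06, 0.23, -0.83],[-0.61, 0.23, -1.21, 0.75]]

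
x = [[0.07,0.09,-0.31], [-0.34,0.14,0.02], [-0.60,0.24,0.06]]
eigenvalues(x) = [0.53, -0.26, -0.0]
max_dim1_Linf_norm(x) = 0.6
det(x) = 0.00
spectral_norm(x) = 0.75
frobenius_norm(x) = 0.82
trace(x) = 0.27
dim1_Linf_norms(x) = [0.31, 0.34, 0.6]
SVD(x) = [[-0.09, -0.99, 0.04], [0.49, -0.08, -0.87], [0.87, -0.06, 0.50]] @ diag([0.7487599860987075, 0.32443381784549874, 0.0010867638460445015]) @ [[-0.93, 0.36, 0.12], [-0.02, -0.36, 0.93], [0.38, 0.86, 0.34]]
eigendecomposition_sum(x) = [[0.23, -0.04, -0.15], [-0.22, 0.04, 0.14], [-0.40, 0.07, 0.27]] + [[-0.16, 0.13, -0.16], [-0.12, 0.1, -0.13], [-0.20, 0.17, -0.21]] + [[0.0, -0.00, 0.0], [0.00, -0.00, 0.00], [0.0, -0.00, 0.0]]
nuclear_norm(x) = 1.07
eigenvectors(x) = [[-0.45, 0.55, -0.38], [0.43, 0.43, -0.86], [0.79, 0.71, -0.34]]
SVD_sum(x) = [[0.06, -0.03, -0.01], [-0.34, 0.13, 0.04], [-0.60, 0.23, 0.08]] + [[0.01,0.12,-0.3], [0.0,0.01,-0.02], [0.00,0.01,-0.02]] + [[0.0, 0.00, 0.0], [-0.00, -0.00, -0.0], [0.0, 0.00, 0.0]]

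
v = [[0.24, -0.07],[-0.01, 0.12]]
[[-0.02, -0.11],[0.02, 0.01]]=v@[[-0.03, -0.44], [0.14, 0.08]]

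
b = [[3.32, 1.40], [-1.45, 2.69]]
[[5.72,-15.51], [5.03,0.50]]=b @ [[0.76, -3.87], [2.28, -1.90]]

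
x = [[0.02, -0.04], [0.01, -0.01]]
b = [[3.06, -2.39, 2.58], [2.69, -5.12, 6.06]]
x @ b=[[-0.05,0.16,-0.19], [0.00,0.03,-0.03]]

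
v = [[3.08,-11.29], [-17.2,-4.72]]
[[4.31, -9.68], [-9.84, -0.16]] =v @ [[0.63,-0.21],[-0.21,0.8]]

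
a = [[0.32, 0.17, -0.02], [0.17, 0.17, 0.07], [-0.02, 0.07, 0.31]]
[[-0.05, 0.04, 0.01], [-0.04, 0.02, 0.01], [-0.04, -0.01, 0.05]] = a @ [[-0.18, 0.18, 0.14], [0.02, -0.09, -0.19], [-0.15, 0.01, 0.21]]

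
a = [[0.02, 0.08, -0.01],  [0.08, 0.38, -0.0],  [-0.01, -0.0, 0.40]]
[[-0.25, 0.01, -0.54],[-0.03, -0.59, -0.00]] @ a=[[0.00, -0.02, -0.21], [-0.05, -0.23, 0.00]]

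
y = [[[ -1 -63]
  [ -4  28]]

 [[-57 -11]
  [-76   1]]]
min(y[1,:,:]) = -76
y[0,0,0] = -1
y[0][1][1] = 28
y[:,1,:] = [[-4, 28], [-76, 1]]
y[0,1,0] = -4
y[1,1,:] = [-76, 1]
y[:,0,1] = [-63, -11]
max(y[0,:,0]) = -1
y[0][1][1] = 28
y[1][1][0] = -76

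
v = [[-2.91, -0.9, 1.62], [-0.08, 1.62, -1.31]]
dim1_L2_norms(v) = [3.45, 2.08]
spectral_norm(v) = 3.63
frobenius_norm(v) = 4.03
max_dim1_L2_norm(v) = 3.45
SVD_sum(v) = [[-2.52, -1.32, 1.85], [0.95, 0.5, -0.70]] + [[-0.39, 0.42, -0.23], [-1.03, 1.12, -0.61]]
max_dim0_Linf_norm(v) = 2.91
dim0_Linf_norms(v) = [2.91, 1.62, 1.62]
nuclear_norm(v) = 5.38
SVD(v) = [[-0.94, 0.35], [0.35, 0.94]] @ diag([3.6293471462672855, 1.7542061714295474]) @ [[0.74, 0.39, -0.55], [-0.63, 0.68, -0.37]]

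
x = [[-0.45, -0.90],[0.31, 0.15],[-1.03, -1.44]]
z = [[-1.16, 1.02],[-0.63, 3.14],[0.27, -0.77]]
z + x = [[-1.61, 0.12], [-0.32, 3.29], [-0.76, -2.21]]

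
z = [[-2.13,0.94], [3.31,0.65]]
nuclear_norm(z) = 5.08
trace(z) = -1.48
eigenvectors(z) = [[-0.74, -0.25], [0.67, -0.97]]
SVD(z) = [[-0.54, 0.84], [0.84, 0.54]] @ diag([3.936314396530577, 1.1421597837720063]) @ [[1.0, 0.01],[-0.01, 1.0]]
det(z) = -4.50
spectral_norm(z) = 3.94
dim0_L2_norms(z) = [3.94, 1.14]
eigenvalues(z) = [-2.99, 1.51]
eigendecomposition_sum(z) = [[-2.42, 0.62], [2.20, -0.57]] + [[0.29, 0.32], [1.11, 1.22]]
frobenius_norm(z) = 4.10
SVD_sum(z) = [[-2.12, -0.02], [3.32, 0.03]] + [[-0.01,0.96],[-0.01,0.62]]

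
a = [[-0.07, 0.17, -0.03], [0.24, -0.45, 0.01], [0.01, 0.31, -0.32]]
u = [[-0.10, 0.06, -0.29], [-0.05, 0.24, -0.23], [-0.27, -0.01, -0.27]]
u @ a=[[0.02,  -0.13,  0.10], [0.06,  -0.19,  0.08], [0.01,  -0.13,  0.09]]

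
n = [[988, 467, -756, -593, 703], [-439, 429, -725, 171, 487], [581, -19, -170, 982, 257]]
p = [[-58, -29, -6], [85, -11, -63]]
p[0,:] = [-58, -29, -6]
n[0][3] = -593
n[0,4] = 703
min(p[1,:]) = -63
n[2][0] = 581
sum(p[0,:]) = -93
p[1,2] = -63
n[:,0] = [988, -439, 581]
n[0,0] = 988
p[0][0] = -58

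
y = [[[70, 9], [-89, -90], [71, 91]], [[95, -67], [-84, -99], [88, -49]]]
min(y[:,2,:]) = -49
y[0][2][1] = 91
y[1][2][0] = 88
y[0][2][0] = 71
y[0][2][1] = 91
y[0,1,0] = -89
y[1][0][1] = -67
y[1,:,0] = [95, -84, 88]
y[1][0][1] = -67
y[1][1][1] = -99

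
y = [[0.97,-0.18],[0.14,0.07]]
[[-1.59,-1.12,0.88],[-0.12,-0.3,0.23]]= y@[[-1.43, -1.42, 1.11], [1.13, -1.42, 1.12]]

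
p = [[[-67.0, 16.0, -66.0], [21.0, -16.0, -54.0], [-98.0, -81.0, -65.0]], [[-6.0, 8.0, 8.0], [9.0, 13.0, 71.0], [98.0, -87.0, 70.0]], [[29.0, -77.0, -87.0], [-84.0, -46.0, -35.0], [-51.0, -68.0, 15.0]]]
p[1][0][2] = 8.0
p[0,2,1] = -81.0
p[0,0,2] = -66.0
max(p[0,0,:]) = 16.0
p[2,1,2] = -35.0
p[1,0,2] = 8.0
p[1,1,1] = 13.0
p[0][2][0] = -98.0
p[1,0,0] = -6.0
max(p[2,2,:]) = 15.0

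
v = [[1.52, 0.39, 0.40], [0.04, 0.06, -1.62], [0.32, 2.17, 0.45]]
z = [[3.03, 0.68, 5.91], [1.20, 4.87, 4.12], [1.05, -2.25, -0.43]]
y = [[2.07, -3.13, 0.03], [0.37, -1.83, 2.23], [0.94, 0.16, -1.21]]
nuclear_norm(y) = 7.19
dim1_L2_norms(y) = [3.75, 2.91, 1.54]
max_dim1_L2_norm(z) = 6.68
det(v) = 5.20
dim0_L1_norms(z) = [5.28, 7.8, 10.46]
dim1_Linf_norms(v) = [1.52, 1.62, 2.17]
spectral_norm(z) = 8.70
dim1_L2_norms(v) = [1.62, 1.62, 2.24]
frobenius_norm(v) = 3.20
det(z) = -21.14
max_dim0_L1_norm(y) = 5.12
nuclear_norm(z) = 13.41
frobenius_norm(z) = 9.65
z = y @ v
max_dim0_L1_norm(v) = 2.62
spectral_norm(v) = 2.43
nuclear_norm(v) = 5.37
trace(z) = 7.47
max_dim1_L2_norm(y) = 3.75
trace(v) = 2.03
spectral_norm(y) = 4.29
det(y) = -4.06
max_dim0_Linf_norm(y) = 3.13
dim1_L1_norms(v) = [2.31, 1.72, 2.94]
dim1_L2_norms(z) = [6.68, 6.49, 2.52]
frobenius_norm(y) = 4.99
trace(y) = -0.97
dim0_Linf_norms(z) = [3.03, 4.87, 5.91]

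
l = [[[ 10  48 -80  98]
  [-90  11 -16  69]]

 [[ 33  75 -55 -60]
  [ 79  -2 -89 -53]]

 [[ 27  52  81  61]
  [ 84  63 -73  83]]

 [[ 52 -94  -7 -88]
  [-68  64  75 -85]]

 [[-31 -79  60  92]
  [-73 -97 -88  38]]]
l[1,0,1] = 75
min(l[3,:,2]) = -7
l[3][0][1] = -94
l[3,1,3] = -85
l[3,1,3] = -85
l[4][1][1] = -97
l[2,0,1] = 52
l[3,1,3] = -85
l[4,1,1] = -97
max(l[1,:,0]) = 79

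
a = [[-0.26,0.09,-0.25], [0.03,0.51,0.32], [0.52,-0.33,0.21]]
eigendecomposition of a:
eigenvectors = [[(-0.39+0.27j),-0.39-0.27j,-0.39+0.00j], [(-0.35-0.28j),-0.35+0.28j,-0.72+0.00j], [0.76+0.00j,0.76-0.00j,0.57+0.00j]]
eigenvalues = [(0.09+0.31j), (0.09-0.31j), (0.27+0j)]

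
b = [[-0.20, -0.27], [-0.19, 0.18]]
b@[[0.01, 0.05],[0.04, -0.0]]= [[-0.01, -0.01], [0.01, -0.01]]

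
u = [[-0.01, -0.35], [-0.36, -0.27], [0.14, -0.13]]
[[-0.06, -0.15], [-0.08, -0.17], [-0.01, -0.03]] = u@ [[0.09, 0.16], [0.16, 0.42]]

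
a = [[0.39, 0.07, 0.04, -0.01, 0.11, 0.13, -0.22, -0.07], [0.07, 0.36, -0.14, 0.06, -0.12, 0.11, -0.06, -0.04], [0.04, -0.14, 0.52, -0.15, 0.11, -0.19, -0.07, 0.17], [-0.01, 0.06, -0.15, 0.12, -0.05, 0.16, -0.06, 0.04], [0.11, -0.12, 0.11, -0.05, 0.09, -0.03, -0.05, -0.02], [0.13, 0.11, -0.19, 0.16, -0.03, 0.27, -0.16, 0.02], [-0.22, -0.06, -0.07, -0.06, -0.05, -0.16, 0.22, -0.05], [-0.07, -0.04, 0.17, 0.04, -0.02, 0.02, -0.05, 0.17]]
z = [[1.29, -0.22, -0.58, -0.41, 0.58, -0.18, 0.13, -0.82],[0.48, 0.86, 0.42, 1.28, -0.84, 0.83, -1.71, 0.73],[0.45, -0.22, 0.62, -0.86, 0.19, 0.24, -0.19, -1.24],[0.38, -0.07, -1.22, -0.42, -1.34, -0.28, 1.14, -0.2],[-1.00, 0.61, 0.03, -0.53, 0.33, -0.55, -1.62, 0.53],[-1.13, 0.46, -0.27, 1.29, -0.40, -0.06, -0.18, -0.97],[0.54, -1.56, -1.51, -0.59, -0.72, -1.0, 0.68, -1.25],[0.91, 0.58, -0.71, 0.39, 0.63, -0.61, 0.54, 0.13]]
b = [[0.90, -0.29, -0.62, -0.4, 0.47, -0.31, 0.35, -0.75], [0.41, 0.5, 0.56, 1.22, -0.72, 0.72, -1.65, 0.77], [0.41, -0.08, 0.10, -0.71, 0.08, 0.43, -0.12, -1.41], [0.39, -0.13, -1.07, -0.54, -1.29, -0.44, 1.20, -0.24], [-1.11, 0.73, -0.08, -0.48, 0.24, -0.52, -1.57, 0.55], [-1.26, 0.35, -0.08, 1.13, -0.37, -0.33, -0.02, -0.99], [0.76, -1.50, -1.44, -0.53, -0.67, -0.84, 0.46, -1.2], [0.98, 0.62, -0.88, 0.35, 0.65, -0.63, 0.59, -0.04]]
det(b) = 0.40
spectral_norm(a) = 0.85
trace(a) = 2.14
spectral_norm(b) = 4.24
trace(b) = 1.29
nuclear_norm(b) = 14.88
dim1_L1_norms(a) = [1.04, 0.96, 1.39, 0.65, 0.58, 1.07, 0.89, 0.58]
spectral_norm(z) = 4.30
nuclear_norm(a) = 2.16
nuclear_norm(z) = 15.59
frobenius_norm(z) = 6.33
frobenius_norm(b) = 6.13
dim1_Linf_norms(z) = [1.29, 1.71, 1.24, 1.34, 1.62, 1.29, 1.56, 0.91]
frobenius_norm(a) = 1.16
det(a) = 0.00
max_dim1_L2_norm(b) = 2.83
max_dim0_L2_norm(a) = 0.63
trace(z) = 3.43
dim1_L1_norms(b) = [4.09, 6.55, 3.34, 5.3, 5.28, 4.53, 7.4, 4.74]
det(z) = -33.72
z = a + b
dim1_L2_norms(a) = [0.49, 0.44, 0.63, 0.27, 0.23, 0.44, 0.37, 0.26]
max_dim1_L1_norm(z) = 7.85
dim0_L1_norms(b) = [6.22, 4.2, 4.83, 5.36, 4.49, 4.22, 5.96, 5.95]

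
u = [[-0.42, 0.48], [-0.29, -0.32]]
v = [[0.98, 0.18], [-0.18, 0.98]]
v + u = [[0.56, 0.66],[-0.47, 0.66]]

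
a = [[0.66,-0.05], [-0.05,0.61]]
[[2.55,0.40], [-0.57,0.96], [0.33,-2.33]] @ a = [[1.66, 0.12], [-0.42, 0.61], [0.33, -1.44]]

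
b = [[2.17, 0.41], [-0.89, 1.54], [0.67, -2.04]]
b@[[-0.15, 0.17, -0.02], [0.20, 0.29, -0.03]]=[[-0.24,0.49,-0.06], [0.44,0.30,-0.03], [-0.51,-0.48,0.05]]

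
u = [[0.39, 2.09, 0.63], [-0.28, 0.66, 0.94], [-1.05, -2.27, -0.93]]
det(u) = -1.18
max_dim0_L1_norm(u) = 5.02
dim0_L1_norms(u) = [1.72, 5.02, 2.5]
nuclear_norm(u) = 4.78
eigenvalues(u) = [(-0.41+0j), (0.26+1.68j), (0.26-1.68j)]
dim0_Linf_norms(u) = [1.05, 2.27, 0.94]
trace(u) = 0.12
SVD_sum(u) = [[0.59, 1.95, 0.81], [0.23, 0.76, 0.32], [-0.71, -2.35, -0.98]] + [[0.00, 0.0, -0.0], [-0.56, -0.07, 0.58], [-0.18, -0.02, 0.19]] + [[-0.2,0.14,-0.18], [0.05,-0.03,0.04], [-0.15,0.1,-0.14]]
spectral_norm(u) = 3.54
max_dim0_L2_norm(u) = 3.16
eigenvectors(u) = [[(0.6+0j), 0.57+0.10j, (0.57-0.1j)], [-0.43+0.00j, 0.09+0.45j, (0.09-0.45j)], [(0.67+0j), -0.67+0.00j, (-0.67-0j)]]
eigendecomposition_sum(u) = [[(-0.2-0j), 0.04-0.00j, -0.16+0.00j], [(0.14+0j), (-0.03+0j), (0.12-0j)], [(-0.22-0j), (0.05-0j), -0.18+0.00j]] + [[(0.29+0.4j), (1.02-0.07j), 0.40-0.40j], [(-0.21+0.33j), 0.35+0.74j, 0.41+0.18j], [-0.41-0.40j, (-1.16+0.28j), -0.37+0.54j]] + [[(0.29-0.4j), 1.02+0.07j, (0.4+0.4j)], [-0.21-0.33j, (0.35-0.74j), 0.41-0.18j], [-0.41+0.40j, -1.16-0.28j, -0.37-0.54j]]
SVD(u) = [[-0.62, 0.0, 0.78],[-0.24, -0.95, -0.19],[0.75, -0.31, 0.59]] @ diag([3.543985893718736, 0.8499534448304553, 0.3908236517196016]) @ [[-0.27, -0.89, -0.37],[0.69, 0.09, -0.71],[-0.67, 0.45, -0.59]]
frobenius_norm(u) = 3.67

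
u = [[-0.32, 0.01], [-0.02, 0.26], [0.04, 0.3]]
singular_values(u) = [0.4, 0.32]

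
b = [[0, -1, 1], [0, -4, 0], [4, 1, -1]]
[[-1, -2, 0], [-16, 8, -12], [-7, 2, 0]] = b @ [[-2, 0, 0], [4, -2, 3], [3, -4, 3]]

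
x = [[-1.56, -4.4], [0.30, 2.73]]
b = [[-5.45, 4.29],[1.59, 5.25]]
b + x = [[-7.01, -0.11], [1.89, 7.98]]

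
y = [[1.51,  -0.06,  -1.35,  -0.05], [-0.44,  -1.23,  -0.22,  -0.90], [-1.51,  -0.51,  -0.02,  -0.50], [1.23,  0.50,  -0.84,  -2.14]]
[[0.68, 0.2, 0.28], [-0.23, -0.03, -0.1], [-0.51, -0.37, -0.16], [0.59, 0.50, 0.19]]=y @ [[0.30, 0.29, 0.08], [0.12, -0.01, 0.06], [-0.17, 0.18, -0.12], [-0.01, -0.14, 0.02]]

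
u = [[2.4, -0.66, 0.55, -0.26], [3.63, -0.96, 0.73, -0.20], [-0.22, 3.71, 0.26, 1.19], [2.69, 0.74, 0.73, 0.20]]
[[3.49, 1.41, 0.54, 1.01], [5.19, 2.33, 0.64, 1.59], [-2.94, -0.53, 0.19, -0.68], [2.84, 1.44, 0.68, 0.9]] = u@[[1.28, 0.59, -0.01, 0.41],  [-0.58, -0.46, 0.12, -0.25],  [-0.13, -0.04, 0.96, -0.11],  [-0.4, 1.11, -0.43, 0.31]]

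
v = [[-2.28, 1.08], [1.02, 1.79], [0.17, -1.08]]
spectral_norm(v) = 2.61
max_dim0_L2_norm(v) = 2.5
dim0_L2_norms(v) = [2.5, 2.35]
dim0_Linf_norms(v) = [2.28, 1.79]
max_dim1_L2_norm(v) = 2.52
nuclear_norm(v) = 4.84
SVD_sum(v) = [[-2.1, 1.36],[-0.10, 0.06],[0.61, -0.40]] + [[-0.18,-0.28], [1.12,1.73], [-0.44,-0.68]]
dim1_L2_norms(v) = [2.52, 2.06, 1.09]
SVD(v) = [[-0.96,  0.15], [-0.05,  -0.92], [0.28,  0.36]] @ diag([2.607721529791553, 2.2370490435083457]) @ [[0.84, -0.54], [-0.54, -0.84]]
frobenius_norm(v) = 3.44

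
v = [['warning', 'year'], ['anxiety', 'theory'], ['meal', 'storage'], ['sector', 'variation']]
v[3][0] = 'sector'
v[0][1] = 'year'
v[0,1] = 'year'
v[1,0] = 'anxiety'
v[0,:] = ['warning', 'year']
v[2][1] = 'storage'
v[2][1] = 'storage'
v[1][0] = 'anxiety'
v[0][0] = 'warning'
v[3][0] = 'sector'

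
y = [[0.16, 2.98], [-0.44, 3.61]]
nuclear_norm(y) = 5.09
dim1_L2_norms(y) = [2.98, 3.64]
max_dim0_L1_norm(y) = 6.59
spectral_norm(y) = 4.69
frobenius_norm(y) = 4.70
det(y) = 1.89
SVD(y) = [[0.63,  0.77], [0.77,  -0.63]] @ diag([4.687143203796471, 0.40297467303113726]) @ [[-0.05, 1.00],[1.00, 0.05]]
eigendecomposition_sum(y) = [[0.70, -0.69],[0.1, -0.10]] + [[-0.54, 3.67], [-0.54, 3.71]]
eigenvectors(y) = [[-0.99, -0.7], [-0.14, -0.71]]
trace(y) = 3.77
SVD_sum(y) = [[-0.15, 2.96], [-0.19, 3.62]] + [[0.31, 0.02],  [-0.25, -0.01]]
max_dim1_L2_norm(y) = 3.64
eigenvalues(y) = [0.59, 3.18]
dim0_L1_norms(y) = [0.6, 6.59]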